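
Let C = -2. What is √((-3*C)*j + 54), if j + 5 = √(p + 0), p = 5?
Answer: √(24 + 6*√5) ≈ 6.1169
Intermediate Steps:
j = -5 + √5 (j = -5 + √(5 + 0) = -5 + √5 ≈ -2.7639)
√((-3*C)*j + 54) = √((-3*(-2))*(-5 + √5) + 54) = √(6*(-5 + √5) + 54) = √((-30 + 6*√5) + 54) = √(24 + 6*√5)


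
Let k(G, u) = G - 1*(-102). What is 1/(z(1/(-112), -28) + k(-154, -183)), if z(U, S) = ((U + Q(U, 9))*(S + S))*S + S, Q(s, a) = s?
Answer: -1/108 ≈ -0.0092593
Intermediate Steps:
k(G, u) = 102 + G (k(G, u) = G + 102 = 102 + G)
z(U, S) = S + 4*U*S² (z(U, S) = ((U + U)*(S + S))*S + S = ((2*U)*(2*S))*S + S = (4*S*U)*S + S = 4*U*S² + S = S + 4*U*S²)
1/(z(1/(-112), -28) + k(-154, -183)) = 1/(-28*(1 + 4*(-28)/(-112)) + (102 - 154)) = 1/(-28*(1 + 4*(-28)*(-1/112)) - 52) = 1/(-28*(1 + 1) - 52) = 1/(-28*2 - 52) = 1/(-56 - 52) = 1/(-108) = -1/108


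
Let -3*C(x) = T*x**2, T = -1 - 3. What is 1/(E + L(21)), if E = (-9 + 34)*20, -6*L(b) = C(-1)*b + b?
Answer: 6/2951 ≈ 0.0020332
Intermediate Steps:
T = -4
C(x) = 4*x**2/3 (C(x) = -(-4)*x**2/3 = 4*x**2/3)
L(b) = -7*b/18 (L(b) = -(((4/3)*(-1)**2)*b + b)/6 = -(((4/3)*1)*b + b)/6 = -(4*b/3 + b)/6 = -7*b/18)
E = 500 (E = 25*20 = 500)
1/(E + L(21)) = 1/(500 - 7/18*21) = 1/(500 - 49/6) = 1/(2951/6) = 6/2951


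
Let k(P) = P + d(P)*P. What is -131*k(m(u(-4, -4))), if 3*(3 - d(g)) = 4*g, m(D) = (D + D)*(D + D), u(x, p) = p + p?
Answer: 33938432/3 ≈ 1.1313e+7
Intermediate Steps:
u(x, p) = 2*p
m(D) = 4*D² (m(D) = (2*D)*(2*D) = 4*D²)
d(g) = 3 - 4*g/3
k(P) = P + P*(3 - 4*P/3) (k(P) = P + (3 - 4*P/3)*P = P + P*(3 - 4*P/3))
-131*k(m(u(-4, -4))) = -524*4*(2*(-4))²*(3 - 4*(2*(-4))²)/3 = -524*4*(-8)²*(3 - 4*(-8)²)/3 = -524*4*64*(3 - 4*64)/3 = -524*256*(3 - 1*256)/3 = -524*256*(3 - 256)/3 = -524*256*(-253)/3 = -131*(-259072/3) = 33938432/3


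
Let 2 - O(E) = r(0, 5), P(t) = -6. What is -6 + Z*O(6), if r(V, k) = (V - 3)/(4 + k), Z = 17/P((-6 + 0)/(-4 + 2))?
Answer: -227/18 ≈ -12.611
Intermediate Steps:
Z = -17/6 (Z = 17/(-6) = 17*(-1/6) = -17/6 ≈ -2.8333)
r(V, k) = (-3 + V)/(4 + k)
O(E) = 7/3 (O(E) = 2 - (-3 + 0)/(4 + 5) = 2 - (-3)/9 = 2 - 1*(-1/3) = 2 + 1/3 = 7/3)
-6 + Z*O(6) = -6 - 17/6*7/3 = -6 - 119/18 = -227/18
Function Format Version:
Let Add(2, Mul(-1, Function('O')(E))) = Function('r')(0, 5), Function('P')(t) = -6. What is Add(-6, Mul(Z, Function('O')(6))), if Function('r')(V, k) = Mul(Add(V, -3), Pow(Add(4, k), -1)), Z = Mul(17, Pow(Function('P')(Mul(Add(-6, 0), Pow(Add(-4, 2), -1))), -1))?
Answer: Rational(-227, 18) ≈ -12.611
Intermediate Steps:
Z = Rational(-17, 6) (Z = Mul(17, Pow(-6, -1)) = Mul(17, Rational(-1, 6)) = Rational(-17, 6) ≈ -2.8333)
Function('r')(V, k) = Mul(Pow(Add(4, k), -1), Add(-3, V)) (Function('r')(V, k) = Mul(Add(-3, V), Pow(Add(4, k), -1)) = Mul(Pow(Add(4, k), -1), Add(-3, V)))
Function('O')(E) = Rational(7, 3) (Function('O')(E) = Add(2, Mul(-1, Mul(Pow(Add(4, 5), -1), Add(-3, 0)))) = Add(2, Mul(-1, Mul(Pow(9, -1), -3))) = Add(2, Mul(-1, Mul(Rational(1, 9), -3))) = Add(2, Mul(-1, Rational(-1, 3))) = Add(2, Rational(1, 3)) = Rational(7, 3))
Add(-6, Mul(Z, Function('O')(6))) = Add(-6, Mul(Rational(-17, 6), Rational(7, 3))) = Add(-6, Rational(-119, 18)) = Rational(-227, 18)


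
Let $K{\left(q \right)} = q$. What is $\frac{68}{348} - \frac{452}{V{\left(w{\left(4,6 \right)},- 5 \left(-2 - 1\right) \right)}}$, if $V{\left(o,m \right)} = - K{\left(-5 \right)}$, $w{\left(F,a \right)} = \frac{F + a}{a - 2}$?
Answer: $- \frac{39239}{435} \approx -90.205$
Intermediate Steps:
$w{\left(F,a \right)} = \frac{F + a}{-2 + a}$
$V{\left(o,m \right)} = 5$ ($V{\left(o,m \right)} = \left(-1\right) \left(-5\right) = 5$)
$\frac{68}{348} - \frac{452}{V{\left(w{\left(4,6 \right)},- 5 \left(-2 - 1\right) \right)}} = \frac{68}{348} - \frac{452}{5} = 68 \cdot \frac{1}{348} - \frac{452}{5} = \frac{17}{87} - \frac{452}{5} = - \frac{39239}{435}$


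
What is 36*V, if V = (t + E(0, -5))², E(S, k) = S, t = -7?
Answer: 1764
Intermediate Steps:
V = 49 (V = (-7 + 0)² = (-7)² = 49)
36*V = 36*49 = 1764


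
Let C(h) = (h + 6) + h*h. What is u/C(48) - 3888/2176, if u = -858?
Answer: -114947/53448 ≈ -2.1506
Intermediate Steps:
C(h) = 6 + h + h² (C(h) = (6 + h) + h² = 6 + h + h²)
u/C(48) - 3888/2176 = -858/(6 + 48 + 48²) - 3888/2176 = -858/(6 + 48 + 2304) - 3888*1/2176 = -858/2358 - 243/136 = -858*1/2358 - 243/136 = -143/393 - 243/136 = -114947/53448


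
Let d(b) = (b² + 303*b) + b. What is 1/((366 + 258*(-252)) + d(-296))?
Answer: -1/67018 ≈ -1.4921e-5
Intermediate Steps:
d(b) = b² + 304*b
1/((366 + 258*(-252)) + d(-296)) = 1/((366 + 258*(-252)) - 296*(304 - 296)) = 1/((366 - 65016) - 296*8) = 1/(-64650 - 2368) = 1/(-67018) = -1/67018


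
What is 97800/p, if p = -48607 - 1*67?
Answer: -48900/24337 ≈ -2.0093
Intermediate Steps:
p = -48674 (p = -48607 - 67 = -48674)
97800/p = 97800/(-48674) = 97800*(-1/48674) = -48900/24337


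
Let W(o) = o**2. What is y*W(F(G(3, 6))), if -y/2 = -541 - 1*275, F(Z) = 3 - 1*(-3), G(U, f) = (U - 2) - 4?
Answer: 58752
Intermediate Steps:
G(U, f) = -6 + U (G(U, f) = (-2 + U) - 4 = -6 + U)
F(Z) = 6 (F(Z) = 3 + 3 = 6)
y = 1632 (y = -2*(-541 - 1*275) = -2*(-541 - 275) = -2*(-816) = 1632)
y*W(F(G(3, 6))) = 1632*6**2 = 1632*36 = 58752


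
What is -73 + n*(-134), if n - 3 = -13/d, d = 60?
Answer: -13379/30 ≈ -445.97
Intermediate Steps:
n = 167/60 (n = 3 - 13/60 = 167/60 ≈ 2.7833)
-73 + n*(-134) = -73 + (167/60)*(-134) = -73 - 11189/30 = -13379/30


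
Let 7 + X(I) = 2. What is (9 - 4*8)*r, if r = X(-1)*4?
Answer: 460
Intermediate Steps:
X(I) = -5 (X(I) = -7 + 2 = -5)
r = -20 (r = -5*4 = -20)
(9 - 4*8)*r = (9 - 4*8)*(-20) = (9 - 32)*(-20) = -23*(-20) = 460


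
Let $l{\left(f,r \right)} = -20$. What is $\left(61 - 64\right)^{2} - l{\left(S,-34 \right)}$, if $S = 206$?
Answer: $29$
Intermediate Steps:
$\left(61 - 64\right)^{2} - l{\left(S,-34 \right)} = \left(61 - 64\right)^{2} - -20 = \left(-3\right)^{2} + 20 = 9 + 20 = 29$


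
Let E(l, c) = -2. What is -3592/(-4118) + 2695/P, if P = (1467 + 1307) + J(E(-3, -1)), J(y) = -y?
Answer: 10534701/5715784 ≈ 1.8431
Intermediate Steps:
P = 2776 (P = (1467 + 1307) - 1*(-2) = 2774 + 2 = 2776)
-3592/(-4118) + 2695/P = -3592/(-4118) + 2695/2776 = -3592*(-1/4118) + 2695*(1/2776) = 1796/2059 + 2695/2776 = 10534701/5715784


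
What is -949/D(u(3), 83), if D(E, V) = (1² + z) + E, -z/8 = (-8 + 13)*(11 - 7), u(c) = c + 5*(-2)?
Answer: 949/166 ≈ 5.7169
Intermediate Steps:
u(c) = -10 + c (u(c) = c - 10 = -10 + c)
z = -160 (z = -8*(-8 + 13)*(11 - 7) = -40*4 = -8*20 = -160)
D(E, V) = -159 + E (D(E, V) = (1² - 160) + E = (1 - 160) + E = -159 + E)
-949/D(u(3), 83) = -949/(-159 + (-10 + 3)) = -949/(-159 - 7) = -949/(-166) = -949*(-1/166) = 949/166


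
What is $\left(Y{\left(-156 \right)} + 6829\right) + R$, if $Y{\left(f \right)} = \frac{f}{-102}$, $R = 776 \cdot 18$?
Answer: $\frac{353575}{17} \approx 20799.0$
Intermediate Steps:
$R = 13968$
$Y{\left(f \right)} = - \frac{f}{102}$ ($Y{\left(f \right)} = f \left(- \frac{1}{102}\right) = - \frac{f}{102}$)
$\left(Y{\left(-156 \right)} + 6829\right) + R = \left(\left(- \frac{1}{102}\right) \left(-156\right) + 6829\right) + 13968 = \left(\frac{26}{17} + 6829\right) + 13968 = \frac{116119}{17} + 13968 = \frac{353575}{17}$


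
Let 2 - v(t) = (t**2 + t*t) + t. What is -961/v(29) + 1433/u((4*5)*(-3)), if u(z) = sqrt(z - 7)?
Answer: 961/1709 - 1433*I*sqrt(67)/67 ≈ 0.56232 - 175.07*I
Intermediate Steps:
v(t) = 2 - t - 2*t**2 (v(t) = 2 - ((t**2 + t*t) + t) = 2 - ((t**2 + t**2) + t) = 2 - (2*t**2 + t) = 2 - (t + 2*t**2) = 2 + (-t - 2*t**2) = 2 - t - 2*t**2)
u(z) = sqrt(-7 + z)
-961/v(29) + 1433/u((4*5)*(-3)) = -961/(2 - 1*29 - 2*29**2) + 1433/(sqrt(-7 + (4*5)*(-3))) = -961/(2 - 29 - 2*841) + 1433/(sqrt(-7 + 20*(-3))) = -961/(2 - 29 - 1682) + 1433/(sqrt(-7 - 60)) = -961/(-1709) + 1433/(sqrt(-67)) = -961*(-1/1709) + 1433/((I*sqrt(67))) = 961/1709 + 1433*(-I*sqrt(67)/67) = 961/1709 - 1433*I*sqrt(67)/67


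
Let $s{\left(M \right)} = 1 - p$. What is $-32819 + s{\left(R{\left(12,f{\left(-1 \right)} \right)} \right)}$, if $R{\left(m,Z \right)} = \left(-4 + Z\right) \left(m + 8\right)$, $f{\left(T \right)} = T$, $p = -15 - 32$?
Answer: $-32771$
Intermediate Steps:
$p = -47$ ($p = -15 - 32 = -47$)
$R{\left(m,Z \right)} = \left(-4 + Z\right) \left(8 + m\right)$
$s{\left(M \right)} = 48$ ($s{\left(M \right)} = 1 - -47 = 1 + 47 = 48$)
$-32819 + s{\left(R{\left(12,f{\left(-1 \right)} \right)} \right)} = -32819 + 48 = -32771$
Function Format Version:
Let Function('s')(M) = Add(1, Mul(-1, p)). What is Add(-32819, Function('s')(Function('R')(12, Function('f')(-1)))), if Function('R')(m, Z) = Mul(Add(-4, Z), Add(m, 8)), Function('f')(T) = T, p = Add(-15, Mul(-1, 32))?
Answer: -32771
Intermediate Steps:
p = -47 (p = Add(-15, -32) = -47)
Function('R')(m, Z) = Mul(Add(-4, Z), Add(8, m))
Function('s')(M) = 48 (Function('s')(M) = Add(1, Mul(-1, -47)) = Add(1, 47) = 48)
Add(-32819, Function('s')(Function('R')(12, Function('f')(-1)))) = Add(-32819, 48) = -32771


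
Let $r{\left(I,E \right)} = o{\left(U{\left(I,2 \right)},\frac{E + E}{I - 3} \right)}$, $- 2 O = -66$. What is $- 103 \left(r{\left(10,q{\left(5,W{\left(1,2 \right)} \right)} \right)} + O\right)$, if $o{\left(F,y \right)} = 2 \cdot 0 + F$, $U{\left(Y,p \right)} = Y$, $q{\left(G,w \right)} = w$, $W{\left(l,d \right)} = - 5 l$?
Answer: $-4429$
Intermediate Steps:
$O = 33$ ($O = \left(- \frac{1}{2}\right) \left(-66\right) = 33$)
$o{\left(F,y \right)} = F$ ($o{\left(F,y \right)} = 0 + F = F$)
$r{\left(I,E \right)} = I$
$- 103 \left(r{\left(10,q{\left(5,W{\left(1,2 \right)} \right)} \right)} + O\right) = - 103 \left(10 + 33\right) = \left(-103\right) 43 = -4429$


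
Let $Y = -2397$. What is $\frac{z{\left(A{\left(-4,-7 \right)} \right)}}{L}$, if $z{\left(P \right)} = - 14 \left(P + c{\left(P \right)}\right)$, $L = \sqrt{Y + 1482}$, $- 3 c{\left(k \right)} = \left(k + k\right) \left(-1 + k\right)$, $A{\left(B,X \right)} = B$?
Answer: $- \frac{728 i \sqrt{915}}{2745} \approx - 8.0223 i$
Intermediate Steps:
$c{\left(k \right)} = - \frac{2 k \left(-1 + k\right)}{3}$ ($c{\left(k \right)} = - \frac{\left(k + k\right) \left(-1 + k\right)}{3} = - \frac{2 k \left(-1 + k\right)}{3}$)
$L = i \sqrt{915}$ ($L = \sqrt{-2397 + 1482} = \sqrt{-915} = i \sqrt{915} \approx 30.249 i$)
$z{\left(P \right)} = - 14 P - \frac{28 P \left(1 - P\right)}{3}$ ($z{\left(P \right)} = - 14 \left(P + \frac{2 P \left(1 - P\right)}{3}\right) = - 14 P - \frac{28 P \left(1 - P\right)}{3}$)
$\frac{z{\left(A{\left(-4,-7 \right)} \right)}}{L} = \frac{\frac{14}{3} \left(-4\right) \left(-5 + 2 \left(-4\right)\right)}{i \sqrt{915}} = \frac{14}{3} \left(-4\right) \left(-5 - 8\right) \left(- \frac{i \sqrt{915}}{915}\right) = \frac{14}{3} \left(-4\right) \left(-13\right) \left(- \frac{i \sqrt{915}}{915}\right) = \frac{728 \left(- \frac{i \sqrt{915}}{915}\right)}{3} = - \frac{728 i \sqrt{915}}{2745}$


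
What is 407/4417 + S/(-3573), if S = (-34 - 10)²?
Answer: -7097101/15781941 ≈ -0.44970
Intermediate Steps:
S = 1936 (S = (-44)² = 1936)
407/4417 + S/(-3573) = 407/4417 + 1936/(-3573) = 407*(1/4417) + 1936*(-1/3573) = 407/4417 - 1936/3573 = -7097101/15781941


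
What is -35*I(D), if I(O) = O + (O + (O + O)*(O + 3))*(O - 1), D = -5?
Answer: 3325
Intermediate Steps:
I(O) = O + (-1 + O)*(O + 2*O*(3 + O)) (I(O) = O + (O + (2*O)*(3 + O))*(-1 + O) = O + (O + 2*O*(3 + O))*(-1 + O) = O + (-1 + O)*(O + 2*O*(3 + O)))
-35*I(D) = -(-175)*(-6 + 2*(-5)² + 5*(-5)) = -(-175)*(-6 + 2*25 - 25) = -(-175)*(-6 + 50 - 25) = -(-175)*19 = -35*(-95) = 3325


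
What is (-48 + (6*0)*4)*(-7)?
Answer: 336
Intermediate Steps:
(-48 + (6*0)*4)*(-7) = (-48 + 0*4)*(-7) = (-48 + 0)*(-7) = -48*(-7) = 336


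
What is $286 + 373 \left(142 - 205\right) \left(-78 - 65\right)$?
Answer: $3360643$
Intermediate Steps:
$286 + 373 \left(142 - 205\right) \left(-78 - 65\right) = 286 + 373 \left(\left(-63\right) \left(-143\right)\right) = 286 + 373 \cdot 9009 = 286 + 3360357 = 3360643$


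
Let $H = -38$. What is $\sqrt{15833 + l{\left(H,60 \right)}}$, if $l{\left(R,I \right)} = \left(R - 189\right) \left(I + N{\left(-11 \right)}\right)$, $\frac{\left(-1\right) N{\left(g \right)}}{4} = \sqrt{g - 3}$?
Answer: $\sqrt{2213 + 908 i \sqrt{14}} \approx 55.98 + 30.345 i$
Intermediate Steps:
$N{\left(g \right)} = - 4 \sqrt{-3 + g}$ ($N{\left(g \right)} = - 4 \sqrt{g - 3} = - 4 \sqrt{-3 + g}$)
$l{\left(R,I \right)} = \left(-189 + R\right) \left(I - 4 i \sqrt{14}\right)$ ($l{\left(R,I \right)} = \left(R - 189\right) \left(I - 4 \sqrt{-3 - 11}\right) = \left(-189 + R\right) \left(I - 4 \sqrt{-14}\right) = \left(-189 + R\right) \left(I - 4 i \sqrt{14}\right)$)
$\sqrt{15833 + l{\left(H,60 \right)}} = \sqrt{15833 + \left(\left(-189\right) 60 + 60 \left(-38\right) + 756 i \sqrt{14} - 4 i \left(-38\right) \sqrt{14}\right)} = \sqrt{15833 + \left(-11340 - 2280 + 756 i \sqrt{14} + 152 i \sqrt{14}\right)} = \sqrt{15833 - \left(13620 - 908 i \sqrt{14}\right)} = \sqrt{2213 + 908 i \sqrt{14}}$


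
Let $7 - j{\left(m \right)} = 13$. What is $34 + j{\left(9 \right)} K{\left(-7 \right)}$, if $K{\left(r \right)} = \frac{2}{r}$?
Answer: $\frac{250}{7} \approx 35.714$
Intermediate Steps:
$j{\left(m \right)} = -6$ ($j{\left(m \right)} = 7 - 13 = -6$)
$34 + j{\left(9 \right)} K{\left(-7 \right)} = 34 - 6 \frac{2}{-7} = 34 - 6 \cdot 2 \left(- \frac{1}{7}\right) = 34 - - \frac{12}{7} = 34 + \frac{12}{7} = \frac{250}{7}$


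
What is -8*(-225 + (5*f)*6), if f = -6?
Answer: 3240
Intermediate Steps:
-8*(-225 + (5*f)*6) = -8*(-225 + (5*(-6))*6) = -8*(-225 - 30*6) = -8*(-225 - 180) = -8*(-405) = 3240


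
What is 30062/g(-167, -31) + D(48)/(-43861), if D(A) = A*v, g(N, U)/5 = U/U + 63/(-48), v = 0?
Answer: -480992/25 ≈ -19240.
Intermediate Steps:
g(N, U) = -25/16 (g(N, U) = 5*(U/U + 63/(-48)) = 5*(1 + 63*(-1/48)) = 5*(1 - 21/16) = 5*(-5/16) = -25/16)
D(A) = 0 (D(A) = A*0 = 0)
30062/g(-167, -31) + D(48)/(-43861) = 30062/(-25/16) + 0/(-43861) = 30062*(-16/25) + 0*(-1/43861) = -480992/25 + 0 = -480992/25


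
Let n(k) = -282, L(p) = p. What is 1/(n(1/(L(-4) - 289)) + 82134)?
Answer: 1/81852 ≈ 1.2217e-5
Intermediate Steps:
1/(n(1/(L(-4) - 289)) + 82134) = 1/(-282 + 82134) = 1/81852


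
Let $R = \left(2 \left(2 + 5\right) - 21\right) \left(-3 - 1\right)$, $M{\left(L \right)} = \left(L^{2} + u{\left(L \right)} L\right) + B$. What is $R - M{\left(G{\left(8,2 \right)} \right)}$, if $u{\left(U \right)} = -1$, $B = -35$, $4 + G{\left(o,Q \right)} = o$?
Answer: $51$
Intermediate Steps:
$G{\left(o,Q \right)} = -4 + o$
$M{\left(L \right)} = -35 + L^{2} - L$ ($M{\left(L \right)} = \left(L^{2} - L\right) - 35 = -35 + L^{2} - L$)
$R = 28$ ($R = \left(2 \cdot 7 - 21\right) \left(-4\right) = \left(14 - 21\right) \left(-4\right) = \left(-7\right) \left(-4\right) = 28$)
$R - M{\left(G{\left(8,2 \right)} \right)} = 28 - \left(-35 + \left(-4 + 8\right)^{2} - \left(-4 + 8\right)\right) = 28 - \left(-35 + 4^{2} - 4\right) = 28 - \left(-35 + 16 - 4\right) = 28 - -23 = 28 + 23 = 51$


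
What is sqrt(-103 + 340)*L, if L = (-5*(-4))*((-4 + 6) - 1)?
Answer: 20*sqrt(237) ≈ 307.90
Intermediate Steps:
L = 20 (L = 20*(2 - 1) = 20*1 = 20)
sqrt(-103 + 340)*L = sqrt(-103 + 340)*20 = sqrt(237)*20 = 20*sqrt(237)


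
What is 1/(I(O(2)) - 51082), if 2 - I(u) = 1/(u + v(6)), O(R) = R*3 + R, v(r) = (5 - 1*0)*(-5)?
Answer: -17/868359 ≈ -1.9577e-5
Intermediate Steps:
v(r) = -25 (v(r) = (5 + 0)*(-5) = 5*(-5) = -25)
O(R) = 4*R (O(R) = 3*R + R = 4*R)
I(u) = 2 - 1/(-25 + u) (I(u) = 2 - 1/(u - 25) = 2 - 1/(-25 + u))
1/(I(O(2)) - 51082) = 1/((-51 + 2*(4*2))/(-25 + 4*2) - 51082) = 1/((-51 + 2*8)/(-25 + 8) - 51082) = 1/((-51 + 16)/(-17) - 51082) = 1/(-1/17*(-35) - 51082) = 1/(35/17 - 51082) = 1/(-868359/17) = -17/868359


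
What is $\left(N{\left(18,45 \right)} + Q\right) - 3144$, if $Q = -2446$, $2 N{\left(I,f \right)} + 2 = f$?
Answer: $- \frac{11137}{2} \approx -5568.5$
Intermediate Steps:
$N{\left(I,f \right)} = -1 + \frac{f}{2}$
$\left(N{\left(18,45 \right)} + Q\right) - 3144 = \left(\left(-1 + \frac{1}{2} \cdot 45\right) - 2446\right) - 3144 = \left(\left(-1 + \frac{45}{2}\right) - 2446\right) - 3144 = \left(\frac{43}{2} - 2446\right) - 3144 = - \frac{4849}{2} - 3144 = - \frac{11137}{2}$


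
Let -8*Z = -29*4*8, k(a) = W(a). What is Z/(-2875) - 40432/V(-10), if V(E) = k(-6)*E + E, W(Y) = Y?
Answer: -2324956/2875 ≈ -808.68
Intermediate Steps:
k(a) = a
V(E) = -5*E (V(E) = -6*E + E = -5*E)
Z = 116 (Z = -(-29*4)*8/8 = -(-29)*8/2 = -⅛*(-928) = 116)
Z/(-2875) - 40432/V(-10) = 116/(-2875) - 40432/((-5*(-10))) = 116*(-1/2875) - 40432/50 = -116/2875 - 40432*1/50 = -116/2875 - 20216/25 = -2324956/2875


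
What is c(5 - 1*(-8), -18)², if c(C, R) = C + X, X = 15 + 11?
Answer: 1521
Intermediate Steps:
X = 26
c(C, R) = 26 + C (c(C, R) = C + 26 = 26 + C)
c(5 - 1*(-8), -18)² = (26 + (5 - 1*(-8)))² = (26 + (5 + 8))² = (26 + 13)² = 39² = 1521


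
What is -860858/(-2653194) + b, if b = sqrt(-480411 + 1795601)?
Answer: 430429/1326597 + sqrt(1315190) ≈ 1147.1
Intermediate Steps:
b = sqrt(1315190) ≈ 1146.8
-860858/(-2653194) + b = -860858/(-2653194) + sqrt(1315190) = -860858*(-1/2653194) + sqrt(1315190) = 430429/1326597 + sqrt(1315190)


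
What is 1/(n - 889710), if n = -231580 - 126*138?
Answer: -1/1138678 ≈ -8.7821e-7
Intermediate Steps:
n = -248968 (n = -231580 - 1*17388 = -231580 - 17388 = -248968)
1/(n - 889710) = 1/(-248968 - 889710) = 1/(-1138678) = -1/1138678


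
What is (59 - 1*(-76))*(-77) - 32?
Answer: -10427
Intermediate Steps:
(59 - 1*(-76))*(-77) - 32 = (59 + 76)*(-77) - 32 = 135*(-77) - 32 = -10395 - 32 = -10427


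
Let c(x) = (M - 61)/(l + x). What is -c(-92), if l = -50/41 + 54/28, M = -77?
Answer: -26404/17467 ≈ -1.5117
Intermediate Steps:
l = 407/574 (l = -50*1/41 + 54*(1/28) = -50/41 + 27/14 = 407/574 ≈ 0.70906)
c(x) = -138/(407/574 + x) (c(x) = (-77 - 61)/(407/574 + x) = -138/(407/574 + x))
-c(-92) = -(-79212)/(407 + 574*(-92)) = -(-79212)/(407 - 52808) = -(-79212)/(-52401) = -(-79212)*(-1)/52401 = -1*26404/17467 = -26404/17467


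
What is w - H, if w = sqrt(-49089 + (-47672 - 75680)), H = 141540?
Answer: -141540 + I*sqrt(172441) ≈ -1.4154e+5 + 415.26*I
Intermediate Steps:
w = I*sqrt(172441) (w = sqrt(-49089 - 123352) = sqrt(-172441) = I*sqrt(172441) ≈ 415.26*I)
w - H = I*sqrt(172441) - 1*141540 = I*sqrt(172441) - 141540 = -141540 + I*sqrt(172441)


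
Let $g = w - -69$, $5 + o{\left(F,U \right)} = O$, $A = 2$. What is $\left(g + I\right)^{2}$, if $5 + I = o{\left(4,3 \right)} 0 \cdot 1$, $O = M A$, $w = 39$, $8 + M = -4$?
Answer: $10609$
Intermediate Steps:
$M = -12$ ($M = -8 - 4 = -12$)
$O = -24$ ($O = \left(-12\right) 2 = -24$)
$o{\left(F,U \right)} = -29$ ($o{\left(F,U \right)} = -5 - 24 = -29$)
$g = 108$ ($g = 39 - -69 = 39 + 69 = 108$)
$I = -5$ ($I = -5 + \left(-29\right) 0 \cdot 1 = -5 + 0 \cdot 1 = -5 + 0 = -5$)
$\left(g + I\right)^{2} = \left(108 - 5\right)^{2} = 103^{2} = 10609$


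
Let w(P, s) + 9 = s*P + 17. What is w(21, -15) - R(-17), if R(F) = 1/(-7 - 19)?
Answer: -7981/26 ≈ -306.96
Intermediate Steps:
w(P, s) = 8 + P*s (w(P, s) = -9 + (s*P + 17) = -9 + (P*s + 17) = -9 + (17 + P*s) = 8 + P*s)
R(F) = -1/26 (R(F) = 1/(-26) = -1/26)
w(21, -15) - R(-17) = (8 + 21*(-15)) - 1*(-1/26) = (8 - 315) + 1/26 = -307 + 1/26 = -7981/26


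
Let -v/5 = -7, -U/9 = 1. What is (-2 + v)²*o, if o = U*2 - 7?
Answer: -27225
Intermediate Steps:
U = -9 (U = -9*1 = -9)
v = 35 (v = -5*(-7) = 35)
o = -25 (o = -9*2 - 7 = -18 - 7 = -25)
(-2 + v)²*o = (-2 + 35)²*(-25) = 33²*(-25) = 1089*(-25) = -27225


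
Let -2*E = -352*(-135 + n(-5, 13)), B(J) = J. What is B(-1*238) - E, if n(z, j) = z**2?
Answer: 19122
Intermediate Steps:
E = -19360 (E = -(-176)*(-135 + (-5)**2) = -(-176)*(-135 + 25) = -(-176)*(-110) = -1/2*38720 = -19360)
B(-1*238) - E = -1*238 - 1*(-19360) = -238 + 19360 = 19122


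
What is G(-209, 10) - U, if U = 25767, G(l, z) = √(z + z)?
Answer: -25767 + 2*√5 ≈ -25763.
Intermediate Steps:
G(l, z) = √2*√z (G(l, z) = √(2*z) = √2*√z)
G(-209, 10) - U = √2*√10 - 1*25767 = 2*√5 - 25767 = -25767 + 2*√5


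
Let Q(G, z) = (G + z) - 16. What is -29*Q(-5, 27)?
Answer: -174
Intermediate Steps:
Q(G, z) = -16 + G + z
-29*Q(-5, 27) = -29*(-16 - 5 + 27) = -29*6 = -174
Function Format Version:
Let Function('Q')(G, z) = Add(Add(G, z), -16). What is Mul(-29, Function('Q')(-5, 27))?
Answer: -174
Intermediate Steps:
Function('Q')(G, z) = Add(-16, G, z)
Mul(-29, Function('Q')(-5, 27)) = Mul(-29, Add(-16, -5, 27)) = Mul(-29, 6) = -174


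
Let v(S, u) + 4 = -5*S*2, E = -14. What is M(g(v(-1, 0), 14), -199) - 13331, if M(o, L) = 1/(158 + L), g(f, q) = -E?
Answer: -546572/41 ≈ -13331.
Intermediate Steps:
v(S, u) = -4 - 10*S (v(S, u) = -4 - 5*S*2 = -4 - 10*S)
g(f, q) = 14 (g(f, q) = -1*(-14) = 14)
M(g(v(-1, 0), 14), -199) - 13331 = 1/(158 - 199) - 13331 = 1/(-41) - 13331 = -1/41 - 13331 = -546572/41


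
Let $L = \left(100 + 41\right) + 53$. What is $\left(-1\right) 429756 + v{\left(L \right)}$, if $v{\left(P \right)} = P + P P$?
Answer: $-391926$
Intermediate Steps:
$L = 194$ ($L = 141 + 53 = 194$)
$v{\left(P \right)} = P + P^{2}$
$\left(-1\right) 429756 + v{\left(L \right)} = \left(-1\right) 429756 + 194 \left(1 + 194\right) = -429756 + 194 \cdot 195 = -429756 + 37830 = -391926$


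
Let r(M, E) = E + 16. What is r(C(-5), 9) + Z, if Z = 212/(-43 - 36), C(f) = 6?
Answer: 1763/79 ≈ 22.316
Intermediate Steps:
r(M, E) = 16 + E
Z = -212/79 (Z = 212/(-79) = 212*(-1/79) = -212/79 ≈ -2.6835)
r(C(-5), 9) + Z = (16 + 9) - 212/79 = 25 - 212/79 = 1763/79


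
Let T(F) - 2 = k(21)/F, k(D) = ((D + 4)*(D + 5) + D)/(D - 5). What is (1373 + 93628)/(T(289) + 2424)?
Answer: 439284624/11218495 ≈ 39.157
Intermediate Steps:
k(D) = (D + (4 + D)*(5 + D))/(-5 + D) (k(D) = ((4 + D)*(5 + D) + D)/(-5 + D) = (D + (4 + D)*(5 + D))/(-5 + D))
T(F) = 2 + 671/(16*F) (T(F) = 2 + ((20 + 21² + 10*21)/(-5 + 21))/F = 2 + ((20 + 441 + 210)/16)/F = 2 + ((1/16)*671)/F = 2 + 671/(16*F))
(1373 + 93628)/(T(289) + 2424) = (1373 + 93628)/((2 + (671/16)/289) + 2424) = 95001/((2 + (671/16)*(1/289)) + 2424) = 95001/((2 + 671/4624) + 2424) = 95001/(9919/4624 + 2424) = 95001/(11218495/4624) = 95001*(4624/11218495) = 439284624/11218495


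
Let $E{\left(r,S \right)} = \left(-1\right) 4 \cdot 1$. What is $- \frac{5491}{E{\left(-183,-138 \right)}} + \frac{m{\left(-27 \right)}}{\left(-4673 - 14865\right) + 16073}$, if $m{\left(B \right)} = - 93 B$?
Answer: $\frac{2112919}{1540} \approx 1372.0$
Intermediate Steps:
$E{\left(r,S \right)} = -4$ ($E{\left(r,S \right)} = \left(-4\right) 1 = -4$)
$- \frac{5491}{E{\left(-183,-138 \right)}} + \frac{m{\left(-27 \right)}}{\left(-4673 - 14865\right) + 16073} = - \frac{5491}{-4} + \frac{\left(-93\right) \left(-27\right)}{\left(-4673 - 14865\right) + 16073} = \left(-5491\right) \left(- \frac{1}{4}\right) + \frac{2511}{-19538 + 16073} = \frac{5491}{4} + \frac{2511}{-3465} = \frac{5491}{4} + 2511 \left(- \frac{1}{3465}\right) = \frac{5491}{4} - \frac{279}{385} = \frac{2112919}{1540}$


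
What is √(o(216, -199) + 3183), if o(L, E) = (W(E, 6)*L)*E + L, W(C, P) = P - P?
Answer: √3399 ≈ 58.301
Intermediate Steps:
W(C, P) = 0
o(L, E) = L (o(L, E) = (0*L)*E + L = 0*E + L = 0 + L = L)
√(o(216, -199) + 3183) = √(216 + 3183) = √3399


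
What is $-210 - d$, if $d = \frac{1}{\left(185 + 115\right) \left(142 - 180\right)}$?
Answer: $- \frac{2393999}{11400} \approx -210.0$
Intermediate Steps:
$d = - \frac{1}{11400}$ ($d = \frac{1}{300 \left(-38\right)} = \frac{1}{-11400} = - \frac{1}{11400} \approx -8.7719 \cdot 10^{-5}$)
$-210 - d = -210 - - \frac{1}{11400} = -210 + \frac{1}{11400} = - \frac{2393999}{11400}$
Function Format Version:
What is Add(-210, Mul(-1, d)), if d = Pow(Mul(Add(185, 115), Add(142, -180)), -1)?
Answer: Rational(-2393999, 11400) ≈ -210.00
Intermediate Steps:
d = Rational(-1, 11400) (d = Pow(Mul(300, -38), -1) = Pow(-11400, -1) = Rational(-1, 11400) ≈ -8.7719e-5)
Add(-210, Mul(-1, d)) = Add(-210, Mul(-1, Rational(-1, 11400))) = Add(-210, Rational(1, 11400)) = Rational(-2393999, 11400)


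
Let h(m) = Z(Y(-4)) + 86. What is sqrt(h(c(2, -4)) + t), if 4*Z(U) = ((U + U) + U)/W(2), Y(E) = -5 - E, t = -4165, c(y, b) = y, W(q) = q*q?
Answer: I*sqrt(65267)/4 ≈ 63.869*I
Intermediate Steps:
W(q) = q**2
Z(U) = 3*U/16 (Z(U) = (((U + U) + U)/(2**2))/4 = ((2*U + U)/4)/4 = ((3*U)*(1/4))/4 = (3*U/4)/4 = 3*U/16)
h(m) = 1373/16 (h(m) = 3*(-5 - 1*(-4))/16 + 86 = 3*(-5 + 4)/16 + 86 = (3/16)*(-1) + 86 = -3/16 + 86 = 1373/16)
sqrt(h(c(2, -4)) + t) = sqrt(1373/16 - 4165) = sqrt(-65267/16) = I*sqrt(65267)/4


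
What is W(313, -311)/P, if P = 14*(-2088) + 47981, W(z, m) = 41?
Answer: 41/18749 ≈ 0.0021868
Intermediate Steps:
P = 18749 (P = -29232 + 47981 = 18749)
W(313, -311)/P = 41/18749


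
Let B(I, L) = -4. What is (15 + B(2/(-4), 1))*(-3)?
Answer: -33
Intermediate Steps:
(15 + B(2/(-4), 1))*(-3) = (15 - 4)*(-3) = 11*(-3) = -33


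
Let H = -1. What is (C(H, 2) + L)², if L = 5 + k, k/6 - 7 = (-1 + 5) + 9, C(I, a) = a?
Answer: 16129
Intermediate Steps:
k = 120 (k = 42 + 6*((-1 + 5) + 9) = 42 + 6*(4 + 9) = 42 + 6*13 = 42 + 78 = 120)
L = 125 (L = 5 + 120 = 125)
(C(H, 2) + L)² = (2 + 125)² = 127² = 16129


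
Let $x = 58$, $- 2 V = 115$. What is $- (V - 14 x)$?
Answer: $\frac{1739}{2} \approx 869.5$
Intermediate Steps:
$V = - \frac{115}{2}$ ($V = \left(- \frac{1}{2}\right) 115 = - \frac{115}{2} \approx -57.5$)
$- (V - 14 x) = - (- \frac{115}{2} - 812) = \left(-1\right) \left(- \frac{1739}{2}\right) = \frac{1739}{2}$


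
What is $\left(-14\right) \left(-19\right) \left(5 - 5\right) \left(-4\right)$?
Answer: $0$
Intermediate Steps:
$\left(-14\right) \left(-19\right) \left(5 - 5\right) \left(-4\right) = 266 \cdot 0 \left(-4\right) = 266 \cdot 0 = 0$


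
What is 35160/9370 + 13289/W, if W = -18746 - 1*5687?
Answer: 73454635/22893721 ≈ 3.2085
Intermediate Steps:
W = -24433 (W = -18746 - 5687 = -24433)
35160/9370 + 13289/W = 35160/9370 + 13289/(-24433) = 35160*(1/9370) + 13289*(-1/24433) = 3516/937 - 13289/24433 = 73454635/22893721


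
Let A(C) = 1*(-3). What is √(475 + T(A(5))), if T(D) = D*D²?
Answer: 8*√7 ≈ 21.166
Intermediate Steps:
A(C) = -3
T(D) = D³
√(475 + T(A(5))) = √(475 + (-3)³) = √(475 - 27) = √448 = 8*√7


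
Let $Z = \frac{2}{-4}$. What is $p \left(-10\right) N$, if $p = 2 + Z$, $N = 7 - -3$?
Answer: $-150$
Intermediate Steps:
$Z = - \frac{1}{2}$ ($Z = 2 \left(- \frac{1}{4}\right) = - \frac{1}{2} \approx -0.5$)
$N = 10$ ($N = 7 + 3 = 10$)
$p = \frac{3}{2}$ ($p = 2 - \frac{1}{2} = \frac{3}{2} \approx 1.5$)
$p \left(-10\right) N = \frac{3}{2} \left(-10\right) 10 = \left(-15\right) 10 = -150$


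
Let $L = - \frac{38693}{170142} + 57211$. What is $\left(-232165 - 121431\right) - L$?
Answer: $- \frac{69895485901}{170142} \approx -4.1081 \cdot 10^{5}$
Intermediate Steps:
$L = \frac{9733955269}{170142}$ ($L = \left(-38693\right) \frac{1}{170142} + 57211 = - \frac{38693}{170142} + 57211 = \frac{9733955269}{170142} \approx 57211.0$)
$\left(-232165 - 121431\right) - L = \left(-232165 - 121431\right) - \frac{9733955269}{170142} = -353596 - \frac{9733955269}{170142} = - \frac{69895485901}{170142}$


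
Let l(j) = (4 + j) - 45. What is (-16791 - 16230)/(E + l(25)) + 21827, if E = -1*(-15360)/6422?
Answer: 1059783023/43696 ≈ 24254.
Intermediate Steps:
l(j) = -41 + j
E = 7680/3211 (E = 15360*(1/6422) = 7680/3211 ≈ 2.3918)
(-16791 - 16230)/(E + l(25)) + 21827 = (-16791 - 16230)/(7680/3211 + (-41 + 25)) + 21827 = -33021/(7680/3211 - 16) + 21827 = -33021/(-43696/3211) + 21827 = -33021*(-3211/43696) + 21827 = 106030431/43696 + 21827 = 1059783023/43696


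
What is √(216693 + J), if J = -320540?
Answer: I*√103847 ≈ 322.25*I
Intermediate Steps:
√(216693 + J) = √(216693 - 320540) = √(-103847) = I*√103847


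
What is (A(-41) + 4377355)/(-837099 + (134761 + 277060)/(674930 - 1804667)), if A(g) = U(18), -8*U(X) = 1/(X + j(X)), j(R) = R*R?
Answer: -4510077033562541/862480337803008 ≈ -5.2292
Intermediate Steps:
j(R) = R**2
U(X) = -1/(8*(X + X**2))
A(g) = -1/2736 (A(g) = -1/8/(18*(1 + 18)) = -1/8*1/18/19 = -1/8*1/18*1/19 = -1/2736)
(A(-41) + 4377355)/(-837099 + (134761 + 277060)/(674930 - 1804667)) = (-1/2736 + 4377355)/(-837099 + (134761 + 277060)/(674930 - 1804667)) = 11976443279/(2736*(-837099 + 411821/(-1129737))) = 11976443279/(2736*(-837099 + 411821*(-1/1129737))) = 11976443279/(2736*(-837099 - 411821/1129737)) = 11976443279/(2736*(-945702124784/1129737)) = (11976443279/2736)*(-1129737/945702124784) = -4510077033562541/862480337803008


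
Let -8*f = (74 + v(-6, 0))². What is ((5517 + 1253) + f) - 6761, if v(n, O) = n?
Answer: -569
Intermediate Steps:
f = -578 (f = -(74 - 6)²/8 = -⅛*68² = -⅛*4624 = -578)
((5517 + 1253) + f) - 6761 = ((5517 + 1253) - 578) - 6761 = (6770 - 578) - 6761 = 6192 - 6761 = -569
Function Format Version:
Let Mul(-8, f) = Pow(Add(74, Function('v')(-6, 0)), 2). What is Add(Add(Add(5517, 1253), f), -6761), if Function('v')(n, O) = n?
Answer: -569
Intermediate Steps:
f = -578 (f = Mul(Rational(-1, 8), Pow(Add(74, -6), 2)) = Mul(Rational(-1, 8), Pow(68, 2)) = Mul(Rational(-1, 8), 4624) = -578)
Add(Add(Add(5517, 1253), f), -6761) = Add(Add(Add(5517, 1253), -578), -6761) = Add(Add(6770, -578), -6761) = Add(6192, -6761) = -569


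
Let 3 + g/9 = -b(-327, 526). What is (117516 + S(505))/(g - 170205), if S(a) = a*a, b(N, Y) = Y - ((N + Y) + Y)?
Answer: -28657/12957 ≈ -2.2117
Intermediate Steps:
b(N, Y) = -N - Y (b(N, Y) = Y - (N + 2*Y) = Y + (-N - 2*Y) = -N - Y)
g = 1764 (g = -27 + 9*(-(-1*(-327) - 1*526)) = -27 + 9*(-(327 - 526)) = -27 + 9*(-1*(-199)) = -27 + 9*199 = -27 + 1791 = 1764)
S(a) = a²
(117516 + S(505))/(g - 170205) = (117516 + 505²)/(1764 - 170205) = (117516 + 255025)/(-168441) = 372541*(-1/168441) = -28657/12957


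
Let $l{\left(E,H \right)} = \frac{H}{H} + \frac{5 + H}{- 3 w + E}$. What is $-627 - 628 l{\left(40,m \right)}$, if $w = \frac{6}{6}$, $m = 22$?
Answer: $- \frac{63391}{37} \approx -1713.3$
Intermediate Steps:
$w = 1$ ($w = 6 \cdot \frac{1}{6} = 1$)
$l{\left(E,H \right)} = 1 + \frac{5 + H}{-3 + E}$ ($l{\left(E,H \right)} = \frac{H}{H} + \frac{5 + H}{\left(-3\right) 1 + E} = 1 + \frac{5 + H}{-3 + E}$)
$-627 - 628 l{\left(40,m \right)} = -627 - 628 \frac{2 + 40 + 22}{-3 + 40} = -627 - 628 \cdot \frac{1}{37} \cdot 64 = -627 - \frac{40192}{37} = - \frac{63391}{37}$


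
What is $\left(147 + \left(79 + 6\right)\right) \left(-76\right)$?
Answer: $-17632$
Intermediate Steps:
$\left(147 + \left(79 + 6\right)\right) \left(-76\right) = \left(147 + 85\right) \left(-76\right) = 232 \left(-76\right) = -17632$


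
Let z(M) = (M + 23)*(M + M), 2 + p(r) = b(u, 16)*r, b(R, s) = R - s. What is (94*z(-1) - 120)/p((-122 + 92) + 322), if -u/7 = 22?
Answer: 2128/24821 ≈ 0.085734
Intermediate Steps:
u = -154 (u = -7*22 = -154)
p(r) = -2 - 170*r (p(r) = -2 + (-154 - 1*16)*r = -2 + (-154 - 16)*r = -2 - 170*r)
z(M) = 2*M*(23 + M) (z(M) = (23 + M)*(2*M) = 2*M*(23 + M))
(94*z(-1) - 120)/p((-122 + 92) + 322) = (94*(2*(-1)*(23 - 1)) - 120)/(-2 - 170*((-122 + 92) + 322)) = (94*(2*(-1)*22) - 120)/(-2 - 170*(-30 + 322)) = (94*(-44) - 120)/(-2 - 170*292) = (-4136 - 120)/(-2 - 49640) = -4256/(-49642) = -4256*(-1/49642) = 2128/24821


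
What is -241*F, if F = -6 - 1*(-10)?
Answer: -964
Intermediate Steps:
F = 4 (F = -6 + 10 = 4)
-241*F = -241*4 = -964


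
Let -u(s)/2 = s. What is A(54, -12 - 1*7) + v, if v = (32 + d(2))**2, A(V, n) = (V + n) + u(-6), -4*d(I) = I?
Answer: 4157/4 ≈ 1039.3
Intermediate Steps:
u(s) = -2*s
d(I) = -I/4
A(V, n) = 12 + V + n (A(V, n) = (V + n) - 2*(-6) = (V + n) + 12 = 12 + V + n)
v = 3969/4 (v = (32 - 1/4*2)**2 = (32 - 1/2)**2 = (63/2)**2 = 3969/4 ≈ 992.25)
A(54, -12 - 1*7) + v = (12 + 54 + (-12 - 1*7)) + 3969/4 = (12 + 54 + (-12 - 7)) + 3969/4 = (12 + 54 - 19) + 3969/4 = 47 + 3969/4 = 4157/4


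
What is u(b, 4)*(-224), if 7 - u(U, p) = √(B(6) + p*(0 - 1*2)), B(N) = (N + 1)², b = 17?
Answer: -1568 + 224*√41 ≈ -133.70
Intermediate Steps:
B(N) = (1 + N)²
u(U, p) = 7 - √(49 - 2*p) (u(U, p) = 7 - √((1 + 6)² + p*(0 - 1*2)) = 7 - √(7² + p*(0 - 2)) = 7 - √(49 + p*(-2)) = 7 - √(49 - 2*p))
u(b, 4)*(-224) = (7 - √(49 - 2*4))*(-224) = (7 - √(49 - 8))*(-224) = (7 - √41)*(-224) = -1568 + 224*√41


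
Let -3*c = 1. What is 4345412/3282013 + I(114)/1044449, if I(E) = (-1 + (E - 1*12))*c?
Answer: 1945050310093/1469097941073 ≈ 1.3240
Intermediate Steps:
c = -⅓ (c = -⅓*1 = -⅓ ≈ -0.33333)
I(E) = 13/3 - E/3 (I(E) = (-1 + (E - 1*12))*(-⅓) = (-1 + (E - 12))*(-⅓) = (-1 + (-12 + E))*(-⅓) = (-13 + E)*(-⅓) = 13/3 - E/3)
4345412/3282013 + I(114)/1044449 = 4345412/3282013 + (13/3 - ⅓*114)/1044449 = 4345412*(1/3282013) + (13/3 - 38)*(1/1044449) = 4345412/3282013 - 101/3*1/1044449 = 4345412/3282013 - 101/3133347 = 1945050310093/1469097941073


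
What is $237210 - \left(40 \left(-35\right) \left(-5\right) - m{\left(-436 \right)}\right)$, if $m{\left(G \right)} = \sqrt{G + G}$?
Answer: $230210 + 2 i \sqrt{218} \approx 2.3021 \cdot 10^{5} + 29.53 i$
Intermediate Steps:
$m{\left(G \right)} = \sqrt{2} \sqrt{G}$ ($m{\left(G \right)} = \sqrt{2 G} = \sqrt{2} \sqrt{G}$)
$237210 - \left(40 \left(-35\right) \left(-5\right) - m{\left(-436 \right)}\right) = 237210 - \left(40 \left(-35\right) \left(-5\right) - \sqrt{2} \sqrt{-436}\right) = 237210 - \left(\left(-1400\right) \left(-5\right) - \sqrt{2} \cdot 2 i \sqrt{109}\right) = 237210 - \left(7000 - 2 i \sqrt{218}\right) = 230210 + 2 i \sqrt{218}$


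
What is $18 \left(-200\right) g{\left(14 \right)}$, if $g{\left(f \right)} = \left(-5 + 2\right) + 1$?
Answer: $7200$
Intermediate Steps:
$g{\left(f \right)} = -2$ ($g{\left(f \right)} = -3 + 1 = -2$)
$18 \left(-200\right) g{\left(14 \right)} = 18 \left(-200\right) \left(-2\right) = \left(-3600\right) \left(-2\right) = 7200$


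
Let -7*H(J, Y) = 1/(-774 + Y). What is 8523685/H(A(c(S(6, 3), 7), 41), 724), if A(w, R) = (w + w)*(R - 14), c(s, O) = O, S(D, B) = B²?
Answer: 2983289750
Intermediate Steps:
A(w, R) = 2*w*(-14 + R) (A(w, R) = (2*w)*(-14 + R) = 2*w*(-14 + R))
H(J, Y) = -1/(7*(-774 + Y))
8523685/H(A(c(S(6, 3), 7), 41), 724) = 8523685/((-1/(-5418 + 7*724))) = 8523685/((-1/(-5418 + 5068))) = 8523685/((-1/(-350))) = 8523685/((-1*(-1/350))) = 8523685/(1/350) = 8523685*350 = 2983289750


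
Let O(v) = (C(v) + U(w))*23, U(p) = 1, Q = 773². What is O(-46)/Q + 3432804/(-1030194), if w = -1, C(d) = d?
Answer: -342044365351/102595131771 ≈ -3.3339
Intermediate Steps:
Q = 597529
O(v) = 23 + 23*v (O(v) = (v + 1)*23 = (1 + v)*23 = 23 + 23*v)
O(-46)/Q + 3432804/(-1030194) = (23 + 23*(-46))/597529 + 3432804/(-1030194) = (23 - 1058)*(1/597529) + 3432804*(-1/1030194) = -1035*1/597529 - 572134/171699 = -1035/597529 - 572134/171699 = -342044365351/102595131771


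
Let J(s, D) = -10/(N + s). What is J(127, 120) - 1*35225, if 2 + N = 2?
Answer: -4473585/127 ≈ -35225.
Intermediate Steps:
N = 0 (N = -2 + 2 = 0)
J(s, D) = -10/s (J(s, D) = -10/(0 + s) = -10/s)
J(127, 120) - 1*35225 = -10/127 - 1*35225 = -10*1/127 - 35225 = -10/127 - 35225 = -4473585/127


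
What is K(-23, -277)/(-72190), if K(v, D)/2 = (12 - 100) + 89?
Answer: -1/36095 ≈ -2.7705e-5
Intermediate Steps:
K(v, D) = 2 (K(v, D) = 2*((12 - 100) + 89) = 2*(-88 + 89) = 2*1 = 2)
K(-23, -277)/(-72190) = 2/(-72190) = 2*(-1/72190) = -1/36095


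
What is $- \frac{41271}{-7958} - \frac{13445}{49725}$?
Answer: $\frac{389041033}{79142310} \approx 4.9157$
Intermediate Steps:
$- \frac{41271}{-7958} - \frac{13445}{49725} = \left(-41271\right) \left(- \frac{1}{7958}\right) - \frac{2689}{9945} = \frac{41271}{7958} - \frac{2689}{9945} = \frac{389041033}{79142310}$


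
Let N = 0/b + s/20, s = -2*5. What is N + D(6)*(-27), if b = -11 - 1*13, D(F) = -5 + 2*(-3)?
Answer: 593/2 ≈ 296.50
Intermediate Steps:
s = -10
D(F) = -11 (D(F) = -5 - 6 = -11)
b = -24 (b = -11 - 13 = -24)
N = -1/2 (N = 0/(-24) - 10/20 = 0*(-1/24) - 10*1/20 = 0 - 1/2 = -1/2 ≈ -0.50000)
N + D(6)*(-27) = -1/2 - 11*(-27) = -1/2 + 297 = 593/2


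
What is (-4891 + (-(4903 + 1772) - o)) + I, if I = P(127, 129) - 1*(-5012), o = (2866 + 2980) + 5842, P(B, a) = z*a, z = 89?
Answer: -6761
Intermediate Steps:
P(B, a) = 89*a
o = 11688 (o = 5846 + 5842 = 11688)
I = 16493 (I = 89*129 - 1*(-5012) = 11481 + 5012 = 16493)
(-4891 + (-(4903 + 1772) - o)) + I = (-4891 + (-(4903 + 1772) - 1*11688)) + 16493 = (-4891 + (-1*6675 - 11688)) + 16493 = (-4891 + (-6675 - 11688)) + 16493 = (-4891 - 18363) + 16493 = -23254 + 16493 = -6761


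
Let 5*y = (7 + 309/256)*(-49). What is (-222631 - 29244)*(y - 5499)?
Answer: 359761575875/256 ≈ 1.4053e+9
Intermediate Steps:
y = -102949/1280 (y = ((7 + 309/256)*(-49))/5 = ((2101/256)*(-49))/5 = (⅕)*(-102949/256) = -102949/1280 ≈ -80.429)
(-222631 - 29244)*(y - 5499) = (-222631 - 29244)*(-102949/1280 - 5499) = -251875*(-7141669/1280) = 359761575875/256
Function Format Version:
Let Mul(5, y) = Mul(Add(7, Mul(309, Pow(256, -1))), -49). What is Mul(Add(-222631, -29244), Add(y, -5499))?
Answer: Rational(359761575875, 256) ≈ 1.4053e+9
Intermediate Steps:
y = Rational(-102949, 1280) (y = Mul(Rational(1, 5), Mul(Add(7, Mul(309, Pow(256, -1))), -49)) = Mul(Rational(1, 5), Mul(Add(7, Mul(309, Rational(1, 256))), -49)) = Mul(Rational(1, 5), Mul(Add(7, Rational(309, 256)), -49)) = Mul(Rational(1, 5), Mul(Rational(2101, 256), -49)) = Mul(Rational(1, 5), Rational(-102949, 256)) = Rational(-102949, 1280) ≈ -80.429)
Mul(Add(-222631, -29244), Add(y, -5499)) = Mul(Add(-222631, -29244), Add(Rational(-102949, 1280), -5499)) = Mul(-251875, Rational(-7141669, 1280)) = Rational(359761575875, 256)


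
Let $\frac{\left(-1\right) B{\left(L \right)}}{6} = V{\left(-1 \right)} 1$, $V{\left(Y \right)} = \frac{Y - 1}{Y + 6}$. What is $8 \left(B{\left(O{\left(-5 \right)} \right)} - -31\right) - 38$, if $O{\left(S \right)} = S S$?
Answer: $\frac{1146}{5} \approx 229.2$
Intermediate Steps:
$V{\left(Y \right)} = \frac{-1 + Y}{6 + Y}$
$O{\left(S \right)} = S^{2}$
$B{\left(L \right)} = \frac{12}{5}$ ($B{\left(L \right)} = - 6 \frac{-1 - 1}{6 - 1} \cdot 1 = - 6 \cdot \frac{1}{5} \left(-2\right) 1 = - 6 \left(\left(- \frac{2}{5}\right) 1\right) = \left(-6\right) \left(- \frac{2}{5}\right) = \frac{12}{5}$)
$8 \left(B{\left(O{\left(-5 \right)} \right)} - -31\right) - 38 = 8 \left(\frac{12}{5} - -31\right) - 38 = 8 \left(\frac{12}{5} + 31\right) - 38 = 8 \cdot \frac{167}{5} - 38 = \frac{1336}{5} - 38 = \frac{1146}{5}$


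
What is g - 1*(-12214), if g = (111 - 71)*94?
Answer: 15974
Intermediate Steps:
g = 3760 (g = 40*94 = 3760)
g - 1*(-12214) = 3760 - 1*(-12214) = 3760 + 12214 = 15974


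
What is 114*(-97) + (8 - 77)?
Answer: -11127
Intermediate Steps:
114*(-97) + (8 - 77) = -11058 - 69 = -11127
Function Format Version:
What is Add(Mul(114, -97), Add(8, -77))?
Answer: -11127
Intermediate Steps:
Add(Mul(114, -97), Add(8, -77)) = Add(-11058, -69) = -11127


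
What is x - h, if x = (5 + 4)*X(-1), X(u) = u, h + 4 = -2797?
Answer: 2792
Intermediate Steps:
h = -2801 (h = -4 - 2797 = -2801)
x = -9 (x = (5 + 4)*(-1) = 9*(-1) = -9)
x - h = -9 - 1*(-2801) = -9 + 2801 = 2792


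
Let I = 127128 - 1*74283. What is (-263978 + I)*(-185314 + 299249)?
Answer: -24055438355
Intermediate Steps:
I = 52845 (I = 127128 - 74283 = 52845)
(-263978 + I)*(-185314 + 299249) = (-263978 + 52845)*(-185314 + 299249) = -211133*113935 = -24055438355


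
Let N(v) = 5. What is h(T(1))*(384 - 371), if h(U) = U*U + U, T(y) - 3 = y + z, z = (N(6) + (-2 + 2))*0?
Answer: 260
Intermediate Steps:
z = 0 (z = (5 + (-2 + 2))*0 = (5 + 0)*0 = 5*0 = 0)
T(y) = 3 + y (T(y) = 3 + (y + 0) = 3 + y)
h(U) = U + U**2 (h(U) = U**2 + U = U + U**2)
h(T(1))*(384 - 371) = ((3 + 1)*(1 + (3 + 1)))*(384 - 371) = (4*(1 + 4))*13 = (4*5)*13 = 20*13 = 260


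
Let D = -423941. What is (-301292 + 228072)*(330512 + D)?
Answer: 6840871380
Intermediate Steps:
(-301292 + 228072)*(330512 + D) = (-301292 + 228072)*(330512 - 423941) = -73220*(-93429) = 6840871380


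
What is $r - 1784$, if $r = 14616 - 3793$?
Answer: $9039$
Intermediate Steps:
$r = 10823$ ($r = 14616 - 3793 = 10823$)
$r - 1784 = 10823 - 1784 = 9039$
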